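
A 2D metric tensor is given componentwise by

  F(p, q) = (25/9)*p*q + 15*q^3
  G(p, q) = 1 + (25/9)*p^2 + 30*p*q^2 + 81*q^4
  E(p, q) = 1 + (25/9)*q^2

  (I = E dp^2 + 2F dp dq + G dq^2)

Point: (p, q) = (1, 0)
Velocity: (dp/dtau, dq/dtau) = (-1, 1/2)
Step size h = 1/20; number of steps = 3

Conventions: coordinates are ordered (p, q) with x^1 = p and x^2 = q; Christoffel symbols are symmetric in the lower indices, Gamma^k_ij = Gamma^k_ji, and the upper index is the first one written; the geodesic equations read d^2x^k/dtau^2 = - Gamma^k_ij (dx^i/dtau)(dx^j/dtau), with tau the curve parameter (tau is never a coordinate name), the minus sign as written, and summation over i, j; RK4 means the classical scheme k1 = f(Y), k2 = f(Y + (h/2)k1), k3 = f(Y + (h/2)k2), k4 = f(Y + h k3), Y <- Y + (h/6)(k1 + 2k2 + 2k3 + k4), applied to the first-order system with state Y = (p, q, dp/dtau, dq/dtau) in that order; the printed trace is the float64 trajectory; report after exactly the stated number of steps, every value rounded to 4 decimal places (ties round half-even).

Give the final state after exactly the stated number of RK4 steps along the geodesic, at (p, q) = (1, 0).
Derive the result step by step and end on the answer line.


f(Y) = (dp/dtau, dq/dtau, -Gamma^p_ij Y'^i Y'^j, -Gamma^q_ij Y'^i Y'^j) with the Gammas evaluated at the stage position; h = 0.050000; intermediate values shown to 6 dp
step 0: p = 1.0000, q = 0.0000, dp/dtau = -1.0000, dq/dtau = 0.5000
step 1:
  k1: at (p, q) = (1.000000, 0.000000), (dp/dtau, dq/dtau) = (-1.000000, 0.500000); Gamma_ppp = 0.000000, Gamma_ppq = 0.000000, Gamma_pqq = 0.000000, Gamma_qpp = 0.000000, Gamma_qpq = 0.735294, Gamma_qqq = 0.000000; k1 = (-1.000000, 0.500000, 0.000000, 0.735294)
  k2: at (p, q) = (0.975000, 0.012500), (dp/dtau, dq/dtau) = (-1.000000, 0.518382); Gamma_ppp = 0.000000, Gamma_ppq = 0.009524, Gamma_pqq = 0.001286, Gamma_qpp = 0.000000, Gamma_qpq = 0.743541, Gamma_qqq = 0.100378; k2 = (-1.000000, 0.518382, 0.009529, 0.743904)
  k3: at (p, q) = (0.975000, 0.012960), (dp/dtau, dq/dtau) = (-0.999762, 0.518598); Gamma_ppp = 0.000000, Gamma_ppq = 0.009873, Gamma_pqq = 0.001382, Gamma_qpp = 0.000000, Gamma_qpq = 0.743513, Gamma_qqq = 0.104064; k3 = (-0.999762, 0.518598, 0.009867, 0.742997)
  k4: at (p, q) = (0.950012, 0.025930), (dp/dtau, dq/dtau) = (-0.999507, 0.537150); Gamma_ppp = 0.000000, Gamma_ppq = 0.020416, Gamma_pqq = 0.005717, Gamma_qpp = 0.000000, Gamma_qpq = 0.750837, Gamma_qqq = 0.210266; k4 = (-0.999507, 0.537150, 0.020272, 0.745558)
  Y <- Y + (h/6)(k1 + 2k2 + 2k3 + k4): p = 0.9500, q = 0.0259, dp/dtau = -0.9995, dq/dtau = 0.5371
step 2:
  k1: at (p, q) = (0.950008, 0.025926), (dp/dtau, dq/dtau) = (-0.999508, 0.537122); Gamma_ppp = 0.000000, Gamma_ppq = 0.020413, Gamma_pqq = 0.005716, Gamma_qpp = 0.000000, Gamma_qpq = 0.750838, Gamma_qqq = 0.210235; k1 = (-0.999508, 0.537122, 0.020268, 0.745534)
  k2: at (p, q) = (0.925020, 0.039354), (dp/dtau, dq/dtau) = (-0.999001, 0.555760); Gamma_ppp = 0.000000, Gamma_ppq = 0.031924, Gamma_pqq = 0.013568, Gamma_qpp = 0.000000, Gamma_qpq = 0.757153, Gamma_qqq = 0.321807; k2 = (-0.999001, 0.555760, 0.031258, 0.741355)
  k3: at (p, q) = (0.925033, 0.039820), (dp/dtau, dq/dtau) = (-0.998726, 0.555656); Gamma_ppp = 0.000000, Gamma_ppq = 0.032290, Gamma_pqq = 0.013887, Gamma_qpp = 0.000000, Gamma_qpq = 0.757060, Gamma_qqq = 0.325577; k3 = (-0.998726, 0.555656, 0.031551, 0.739735)
  k4: at (p, q) = (0.900072, 0.053709), (dp/dtau, dq/dtau) = (-0.997930, 0.574109); Gamma_ppp = 0.000000, Gamma_ppq = 0.044709, Gamma_pqq = 0.025934, Gamma_qpp = 0.000000, Gamma_qpq = 0.762217, Gamma_qqq = 0.442127; k4 = (-0.997930, 0.574109, 0.042682, 0.727654)
  Y <- Y + (h/6)(k1 + 2k2 + 2k3 + k4): p = 0.9001, q = 0.0537, dp/dtau = -0.9979, dq/dtau = 0.5741
step 3:
  k1: at (p, q) = (0.900067, 0.053710), (dp/dtau, dq/dtau) = (-0.997936, 0.574083); Gamma_ppp = 0.000000, Gamma_ppq = 0.044710, Gamma_pqq = 0.025935, Gamma_qpp = 0.000000, Gamma_qpq = 0.762218, Gamma_qqq = 0.442136; k1 = (-0.997936, 0.574083, 0.042681, 0.727632)
  k2: at (p, q) = (0.875119, 0.068062), (dp/dtau, dq/dtau) = (-0.996869, 0.592274); Gamma_ppp = 0.000000, Gamma_ppq = 0.057931, Gamma_pqq = 0.042583, Gamma_qpp = 0.000000, Gamma_qpq = 0.766154, Gamma_qqq = 0.563175; k2 = (-0.996869, 0.592274, 0.053470, 0.707150)
  k3: at (p, q) = (0.875146, 0.068517), (dp/dtau, dq/dtau) = (-0.996600, 0.591762); Gamma_ppp = 0.000000, Gamma_ppq = 0.058283, Gamma_pqq = 0.043128, Gamma_qpp = 0.000000, Gamma_qpq = 0.765997, Gamma_qqq = 0.566822; k3 = (-0.996600, 0.591762, 0.053642, 0.705002)
  k4: at (p, q) = (0.850237, 0.083298), (dp/dtau, dq/dtau) = (-0.995254, 0.609334); Gamma_ppp = 0.000000, Gamma_ppq = 0.072122, Gamma_pqq = 0.064882, Gamma_qpp = 0.000000, Gamma_qpq = 0.768603, Gamma_qqq = 0.691449; k4 = (-0.995254, 0.609334, 0.063386, 0.675500)
  Y <- Y + (h/6)(k1 + 2k2 + 2k3 + k4): p = 0.8502, q = 0.0833, dp/dtau = -0.9953, dq/dtau = 0.6093

Answer: p = 0.8502, q = 0.0833, dp/dtau = -0.9953, dq/dtau = 0.6093


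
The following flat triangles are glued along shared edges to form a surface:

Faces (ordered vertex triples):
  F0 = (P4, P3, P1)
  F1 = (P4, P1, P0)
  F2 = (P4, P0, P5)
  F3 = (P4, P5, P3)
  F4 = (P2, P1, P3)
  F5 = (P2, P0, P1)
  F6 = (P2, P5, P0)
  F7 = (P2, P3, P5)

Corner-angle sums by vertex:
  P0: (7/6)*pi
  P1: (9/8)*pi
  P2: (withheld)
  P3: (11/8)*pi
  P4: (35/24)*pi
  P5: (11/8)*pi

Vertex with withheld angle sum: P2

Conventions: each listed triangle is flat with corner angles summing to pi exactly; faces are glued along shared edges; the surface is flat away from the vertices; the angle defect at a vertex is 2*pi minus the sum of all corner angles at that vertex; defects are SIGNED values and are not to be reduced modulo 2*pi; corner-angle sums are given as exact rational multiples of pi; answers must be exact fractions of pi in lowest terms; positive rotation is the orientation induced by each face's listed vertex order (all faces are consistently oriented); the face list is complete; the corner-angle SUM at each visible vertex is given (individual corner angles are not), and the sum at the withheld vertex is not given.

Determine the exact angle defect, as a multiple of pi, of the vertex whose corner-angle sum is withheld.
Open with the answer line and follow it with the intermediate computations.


Answer: defect(P2) = pi/2

V = 6, E = 12, F = 8; chi = V - E + F = 2
Gauss-Bonnet: total defect = 2*pi*chi = 4*pi; visible defects sum to (7/2)*pi


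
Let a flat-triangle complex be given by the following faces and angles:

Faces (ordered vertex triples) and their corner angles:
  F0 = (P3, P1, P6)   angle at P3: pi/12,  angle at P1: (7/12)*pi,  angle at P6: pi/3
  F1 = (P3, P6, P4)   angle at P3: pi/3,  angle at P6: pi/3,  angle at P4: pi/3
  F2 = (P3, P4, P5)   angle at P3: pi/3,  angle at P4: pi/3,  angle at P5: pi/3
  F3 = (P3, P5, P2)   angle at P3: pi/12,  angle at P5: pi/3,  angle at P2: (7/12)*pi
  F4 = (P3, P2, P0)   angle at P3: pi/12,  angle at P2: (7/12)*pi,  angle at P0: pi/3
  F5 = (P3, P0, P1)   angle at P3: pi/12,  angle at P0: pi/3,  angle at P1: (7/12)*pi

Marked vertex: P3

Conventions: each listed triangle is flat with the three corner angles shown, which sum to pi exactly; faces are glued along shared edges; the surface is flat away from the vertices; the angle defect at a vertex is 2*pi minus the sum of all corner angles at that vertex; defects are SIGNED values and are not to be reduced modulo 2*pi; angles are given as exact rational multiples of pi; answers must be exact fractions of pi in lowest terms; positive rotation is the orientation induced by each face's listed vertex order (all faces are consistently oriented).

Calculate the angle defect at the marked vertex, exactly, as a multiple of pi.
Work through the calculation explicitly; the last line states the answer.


Sum of corner angles at P3: pi
defect = 2*pi - pi

Answer: defect(P3) = pi


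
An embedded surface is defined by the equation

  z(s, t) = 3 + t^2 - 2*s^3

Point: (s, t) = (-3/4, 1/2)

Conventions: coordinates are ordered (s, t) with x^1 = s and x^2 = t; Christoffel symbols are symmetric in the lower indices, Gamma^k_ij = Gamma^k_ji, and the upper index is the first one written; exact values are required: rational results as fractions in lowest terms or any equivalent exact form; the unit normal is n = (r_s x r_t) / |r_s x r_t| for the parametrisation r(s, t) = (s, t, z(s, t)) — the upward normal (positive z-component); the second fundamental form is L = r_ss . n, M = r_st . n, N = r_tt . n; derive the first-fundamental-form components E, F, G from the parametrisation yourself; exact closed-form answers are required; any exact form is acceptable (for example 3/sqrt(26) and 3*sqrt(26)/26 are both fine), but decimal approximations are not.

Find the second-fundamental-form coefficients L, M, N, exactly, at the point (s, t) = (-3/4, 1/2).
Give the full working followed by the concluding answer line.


z_s = -27/8, z_t = 1, z_ss = 9, z_st = 0, z_tt = 2
E = 793/64, F = -27/8, G = 2; answer radicand W^2 = 857/64
unnormalised second-form numerators: l = 9, m = 0, n = 2; L = l/sqrt(857/64), and similarly M = m/sqrt(W^2), N = n/sqrt(W^2)

Answer: L = 72*sqrt(857)/857, M = 0, N = 16*sqrt(857)/857


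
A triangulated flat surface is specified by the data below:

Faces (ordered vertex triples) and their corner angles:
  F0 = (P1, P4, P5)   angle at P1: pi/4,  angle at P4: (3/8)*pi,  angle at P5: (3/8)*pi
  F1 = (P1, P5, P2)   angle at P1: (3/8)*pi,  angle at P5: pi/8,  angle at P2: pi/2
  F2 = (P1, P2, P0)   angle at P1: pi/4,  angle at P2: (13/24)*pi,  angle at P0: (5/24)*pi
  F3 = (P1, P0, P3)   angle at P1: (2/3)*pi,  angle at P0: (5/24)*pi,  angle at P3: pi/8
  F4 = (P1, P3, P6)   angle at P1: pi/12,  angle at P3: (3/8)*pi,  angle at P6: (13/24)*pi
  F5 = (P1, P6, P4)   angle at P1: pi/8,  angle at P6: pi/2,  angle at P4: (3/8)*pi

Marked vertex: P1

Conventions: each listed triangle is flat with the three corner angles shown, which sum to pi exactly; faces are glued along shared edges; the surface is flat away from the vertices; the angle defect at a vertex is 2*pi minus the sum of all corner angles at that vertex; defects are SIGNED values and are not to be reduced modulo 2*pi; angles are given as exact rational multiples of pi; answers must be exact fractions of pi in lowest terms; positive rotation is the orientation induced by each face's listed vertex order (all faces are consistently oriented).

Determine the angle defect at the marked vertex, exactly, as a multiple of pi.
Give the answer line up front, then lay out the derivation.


Answer: defect(P1) = pi/4

Sum of corner angles at P1: (7/4)*pi
defect = 2*pi - (7/4)*pi


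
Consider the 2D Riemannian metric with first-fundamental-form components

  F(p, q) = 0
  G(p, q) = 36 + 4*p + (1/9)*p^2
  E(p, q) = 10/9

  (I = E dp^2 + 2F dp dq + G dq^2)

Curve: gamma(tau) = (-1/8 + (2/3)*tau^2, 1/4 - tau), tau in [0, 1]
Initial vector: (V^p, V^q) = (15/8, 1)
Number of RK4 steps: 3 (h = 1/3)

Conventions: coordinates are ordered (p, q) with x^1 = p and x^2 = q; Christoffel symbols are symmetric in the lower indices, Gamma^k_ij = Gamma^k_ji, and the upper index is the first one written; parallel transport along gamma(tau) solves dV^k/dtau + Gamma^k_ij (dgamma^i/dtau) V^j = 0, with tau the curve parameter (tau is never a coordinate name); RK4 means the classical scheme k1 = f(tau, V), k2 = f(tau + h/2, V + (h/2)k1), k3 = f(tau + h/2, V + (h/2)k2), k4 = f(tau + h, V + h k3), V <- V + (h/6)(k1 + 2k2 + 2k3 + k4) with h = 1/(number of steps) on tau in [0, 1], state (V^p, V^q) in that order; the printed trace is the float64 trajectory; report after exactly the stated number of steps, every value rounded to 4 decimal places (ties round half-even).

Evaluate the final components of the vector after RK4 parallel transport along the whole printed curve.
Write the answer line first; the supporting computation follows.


Answer: V^p = 0.0242, V^q = 1.0157

gamma'(tau) = ((4/3)*tau, -1); f(tau, V)^k = -Gamma^k_ij(gamma(tau)) gamma'^i(tau) V^j; h = 1/3; intermediate values shown to 6 dp
curve data and Christoffel symbols at the stage parameters:
  tau = 0.000000: gamma = (-0.125000, 0.250000), gamma' = (0.000000, -1.000000); Gamma_ppp = 0.000000, Gamma_ppq = 0.000000, Gamma_pqq = -1.787500, Gamma_qpp = 0.000000, Gamma_qpq = 0.055944, Gamma_qqq = 0.000000
  tau = 0.166667: gamma = (-0.106481, 0.083333), gamma' = (0.222222, -1.000000); Gamma_ppp = 0.000000, Gamma_ppq = 0.000000, Gamma_pqq = -1.789352, Gamma_qpp = 0.000000, Gamma_qpq = 0.055886, Gamma_qqq = 0.000000
  tau = 0.333333: gamma = (-0.050926, -0.083333), gamma' = (0.444444, -1.000000); Gamma_ppp = 0.000000, Gamma_ppq = 0.000000, Gamma_pqq = -1.794907, Gamma_qpp = 0.000000, Gamma_qpq = 0.055713, Gamma_qqq = 0.000000
  tau = 0.500000: gamma = (0.041667, -0.250000), gamma' = (0.666667, -1.000000); Gamma_ppp = 0.000000, Gamma_ppq = 0.000000, Gamma_pqq = -1.804167, Gamma_qpp = 0.000000, Gamma_qpq = 0.055427, Gamma_qqq = 0.000000
  tau = 0.666667: gamma = (0.171296, -0.416667), gamma' = (0.888889, -1.000000); Gamma_ppp = 0.000000, Gamma_ppq = 0.000000, Gamma_pqq = -1.817130, Gamma_qpp = 0.000000, Gamma_qpq = 0.055032, Gamma_qqq = 0.000000
  tau = 0.833333: gamma = (0.337963, -0.583333), gamma' = (1.111111, -1.000000); Gamma_ppp = 0.000000, Gamma_ppq = 0.000000, Gamma_pqq = -1.833796, Gamma_qpp = 0.000000, Gamma_qpq = 0.054532, Gamma_qqq = 0.000000
  tau = 1.000000: gamma = (0.541667, -0.750000), gamma' = (1.333333, -1.000000); Gamma_ppp = 0.000000, Gamma_ppq = 0.000000, Gamma_pqq = -1.854167, Gamma_qpp = 0.000000, Gamma_qpq = 0.053933, Gamma_qqq = 0.000000
step 0: V^p = 1.8750, V^q = 1.0000
step 1: k1 = (-1.787500, 0.104895), k2 = (-1.820634, 0.075501), k3 = (-1.811868, 0.075253), k4 = (-1.839932, 0.045431); V <- V + (h/6)(k1 + 2k2 + 2k3 + k4): V^p = 1.2699, V^q = 1.0251
step 2: k1 = (-1.839963, 0.045365), k2 = (-1.863096, 0.015229), k3 = (-1.854034, 0.015201), k4 = (-1.871951, -0.014520); V <- V + (h/6)(k1 + 2k2 + 2k3 + k4): V^p = 0.6506, V^q = 1.0302
step 3: k1 = (-1.872001, -0.014589), k2 = (-1.884712, -0.043807), k3 = (-1.875782, -0.043627), k4 = (-1.883192, -0.071667); V <- V + (h/6)(k1 + 2k2 + 2k3 + k4): V^p = 0.0242, V^q = 1.0157


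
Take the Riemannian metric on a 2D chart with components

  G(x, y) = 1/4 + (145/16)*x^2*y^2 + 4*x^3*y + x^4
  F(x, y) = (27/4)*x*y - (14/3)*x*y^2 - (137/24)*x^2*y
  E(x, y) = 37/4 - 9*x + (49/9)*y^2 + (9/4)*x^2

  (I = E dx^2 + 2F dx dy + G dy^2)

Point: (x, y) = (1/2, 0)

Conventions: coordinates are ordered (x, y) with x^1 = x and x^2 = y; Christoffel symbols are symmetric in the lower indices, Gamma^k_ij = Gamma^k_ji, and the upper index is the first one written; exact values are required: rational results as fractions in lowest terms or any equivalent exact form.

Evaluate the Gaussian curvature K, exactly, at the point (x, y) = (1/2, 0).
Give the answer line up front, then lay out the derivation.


Answer: K = -905584/325125

E = 85/16, F = 0, G = 5/16, EG - F^2 = 425/256 at the point
E_x = -27/4, E_y = 0, F_x = 0, F_y = 187/96, G_x = 1/2, G_y = 1/2
E_yy = 98/9, F_xy = 25/24, G_xx = 3
The intrinsic route: Brioschi's K = (det M1 - det M2)/(EG - F^2)^2.
M1 = [[-E_yy/2 + F_xy - G_xx/2, E_x/2, F_x - E_y/2], [F_y - G_x/2, E, F], [G_y/2, F, G]] = [[-425/72, -27/8, 0], [163/96, 85/16, 0], [1/4, 0, 5/16]]; det M1 = -295235/36864
M2 = [[0, E_y/2, G_x/2], [E_y/2, E, F], [G_x/2, F, G]] = [[0, 0, 1/4], [0, 85/16, 0], [1/4, 0, 5/16]]; det M2 = -85/256
det M1 - det M2 = -282995/36864; K = -282995/36864 / (425/256)^2 = -905584/325125


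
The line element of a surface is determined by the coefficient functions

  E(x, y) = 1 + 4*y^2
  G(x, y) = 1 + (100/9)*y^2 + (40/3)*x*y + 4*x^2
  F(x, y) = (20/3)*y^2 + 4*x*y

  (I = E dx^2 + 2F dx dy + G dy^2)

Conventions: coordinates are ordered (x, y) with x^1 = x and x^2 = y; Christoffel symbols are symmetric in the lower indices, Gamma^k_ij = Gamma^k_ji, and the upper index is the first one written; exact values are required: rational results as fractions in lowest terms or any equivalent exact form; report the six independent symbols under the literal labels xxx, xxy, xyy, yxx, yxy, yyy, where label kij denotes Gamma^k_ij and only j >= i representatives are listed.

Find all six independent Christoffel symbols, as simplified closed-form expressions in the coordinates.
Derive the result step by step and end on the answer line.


E = 1 + 4*y^2; F = (20/3)*y^2 + 4*x*y; G = 1 + (100/9)*y^2 + (40/3)*x*y + 4*x^2
Gamma^k_ij = (1/2) g^{kl} (d_i g_jl + d_j g_il - d_l g_ij), with g^inv = (1/(EG-F^2)) [[G, -F], [-F, E]]
first partials: E_x = 0, E_y = 8*y, F_x = 4*y, F_y = (40/3)*y + 4*x, G_x = (40/3)*y + 8*x, G_y = (200/9)*y + (40/3)*x
D = EG - F^2 = 1 + (136/9)*y^2 + (40/3)*x*y + 4*x^2
expanded: Gamma^x_xx = (G E_x - 2F F_x + F E_y)/(2D), Gamma^x_xy = (G E_y - F G_x)/(2D), Gamma^x_yy = (2G F_y - G G_x - F G_y)/(2D), Gamma^y_xx = (2E F_x - E E_y - F E_x)/(2D), Gamma^y_xy = (E G_x - F E_y)/(2D), Gamma^y_yy = (E G_y - 2F F_y + F G_x)/(2D); substitute and cancel common factors

Answer: Gamma_xxx = 0, Gamma_xxy = 36*y/(36*x^2 + 120*x*y + 136*y^2 + 9), Gamma_xyy = 60*y/(36*x^2 + 120*x*y + 136*y^2 + 9), Gamma_yxx = 0, Gamma_yxy = (36*x + 60*y)/(36*x^2 + 120*x*y + 136*y^2 + 9), Gamma_yyy = (60*x + 100*y)/(36*x^2 + 120*x*y + 136*y^2 + 9)


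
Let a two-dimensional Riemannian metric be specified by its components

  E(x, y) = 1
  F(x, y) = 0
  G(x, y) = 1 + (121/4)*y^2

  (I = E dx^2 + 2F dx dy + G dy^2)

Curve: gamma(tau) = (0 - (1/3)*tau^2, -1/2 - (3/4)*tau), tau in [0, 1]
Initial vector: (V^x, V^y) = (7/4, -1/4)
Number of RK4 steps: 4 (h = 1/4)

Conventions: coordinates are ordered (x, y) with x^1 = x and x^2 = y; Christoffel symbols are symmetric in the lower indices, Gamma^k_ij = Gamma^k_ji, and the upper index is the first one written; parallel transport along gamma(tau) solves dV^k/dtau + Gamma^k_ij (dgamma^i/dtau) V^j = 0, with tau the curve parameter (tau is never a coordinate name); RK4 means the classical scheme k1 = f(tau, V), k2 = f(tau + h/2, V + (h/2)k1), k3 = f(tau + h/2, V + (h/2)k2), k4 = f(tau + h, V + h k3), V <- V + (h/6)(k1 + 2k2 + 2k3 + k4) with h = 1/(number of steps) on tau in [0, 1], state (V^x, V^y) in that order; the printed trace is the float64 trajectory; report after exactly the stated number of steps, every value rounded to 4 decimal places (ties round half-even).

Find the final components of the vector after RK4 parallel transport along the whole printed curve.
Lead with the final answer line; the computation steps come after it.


Answer: V^x = 1.7500, V^y = -0.1053

gamma'(tau) = (-(2/3)*tau, -3/4); f(tau, V)^k = -Gamma^k_ij(gamma(tau)) gamma'^i(tau) V^j; h = 1/4; intermediate values shown to 6 dp
curve data and Christoffel symbols at the stage parameters:
  tau = 0.000000: gamma = (0.000000, -0.500000), gamma' = (0.000000, -0.750000); Gamma_xxx = 0.000000, Gamma_xxy = 0.000000, Gamma_xyy = 0.000000, Gamma_yxx = 0.000000, Gamma_yxy = 0.000000, Gamma_yyy = -1.766423
  tau = 0.125000: gamma = (-0.005208, -0.593750), gamma' = (-0.083333, -0.750000); Gamma_xxx = 0.000000, Gamma_xxy = 0.000000, Gamma_xyy = 0.000000, Gamma_yxx = 0.000000, Gamma_yxy = 0.000000, Gamma_yyy = -1.539820
  tau = 0.250000: gamma = (-0.020833, -0.687500), gamma' = (-0.166667, -0.750000); Gamma_xxx = 0.000000, Gamma_xxy = 0.000000, Gamma_xyy = 0.000000, Gamma_yxx = 0.000000, Gamma_yxy = 0.000000, Gamma_yyy = -1.359464
  tau = 0.375000: gamma = (-0.046875, -0.781250), gamma' = (-0.250000, -0.750000); Gamma_xxx = 0.000000, Gamma_xxy = 0.000000, Gamma_xyy = 0.000000, Gamma_yxx = 0.000000, Gamma_yxy = 0.000000, Gamma_yyy = -1.214235
  tau = 0.500000: gamma = (-0.083333, -0.875000), gamma' = (-0.333333, -0.750000); Gamma_xxx = 0.000000, Gamma_xxy = 0.000000, Gamma_xyy = 0.000000, Gamma_yxx = 0.000000, Gamma_yxy = 0.000000, Gamma_yyy = -1.095554
  tau = 0.625000: gamma = (-0.130208, -0.968750), gamma' = (-0.416667, -0.750000); Gamma_xxx = 0.000000, Gamma_xxy = 0.000000, Gamma_xyy = 0.000000, Gamma_yxx = 0.000000, Gamma_yxy = 0.000000, Gamma_yyy = -0.997134
  tau = 0.750000: gamma = (-0.187500, -1.062500), gamma' = (-0.500000, -0.750000); Gamma_xxx = 0.000000, Gamma_xxy = 0.000000, Gamma_xyy = 0.000000, Gamma_yxx = 0.000000, Gamma_yxy = 0.000000, Gamma_yyy = -0.914400
  tau = 0.875000: gamma = (-0.255208, -1.156250), gamma' = (-0.583333, -0.750000); Gamma_xxx = 0.000000, Gamma_xxy = 0.000000, Gamma_xyy = 0.000000, Gamma_yxx = 0.000000, Gamma_yxy = 0.000000, Gamma_yyy = -0.843995
  tau = 1.000000: gamma = (-0.333333, -1.250000), gamma' = (-0.666667, -0.750000); Gamma_xxx = 0.000000, Gamma_xxy = 0.000000, Gamma_xyy = 0.000000, Gamma_yxx = 0.000000, Gamma_yxy = 0.000000, Gamma_yyy = -0.783425
step 0: V^x = 1.7500, V^y = -0.2500
step 1: k1 = (0.000000, 0.331204), k2 = (0.000000, 0.240904), k3 = (0.000000, 0.253940), k4 = (0.000000, 0.190170); V <- V + (h/6)(k1 + 2k2 + 2k3 + k4): V^x = 1.7500, V^y = -0.1870
step 2: k1 = (0.000000, 0.190705), k2 = (0.000000, 0.148623), k3 = (0.000000, 0.153414), k4 = (0.000000, 0.122170); V <- V + (h/6)(k1 + 2k2 + 2k3 + k4): V^x = 1.7500, V^y = -0.1488
step 3: k1 = (0.000000, 0.122291), k2 = (0.000000, 0.099873), k3 = (0.000000, 0.101969), k4 = (0.000000, 0.084587); V <- V + (h/6)(k1 + 2k2 + 2k3 + k4): V^x = 1.7500, V^y = -0.1234
step 4: k1 = (0.000000, 0.084623), k2 = (0.000000, 0.071412), k3 = (0.000000, 0.072457), k4 = (0.000000, 0.061858); V <- V + (h/6)(k1 + 2k2 + 2k3 + k4): V^x = 1.7500, V^y = -0.1053


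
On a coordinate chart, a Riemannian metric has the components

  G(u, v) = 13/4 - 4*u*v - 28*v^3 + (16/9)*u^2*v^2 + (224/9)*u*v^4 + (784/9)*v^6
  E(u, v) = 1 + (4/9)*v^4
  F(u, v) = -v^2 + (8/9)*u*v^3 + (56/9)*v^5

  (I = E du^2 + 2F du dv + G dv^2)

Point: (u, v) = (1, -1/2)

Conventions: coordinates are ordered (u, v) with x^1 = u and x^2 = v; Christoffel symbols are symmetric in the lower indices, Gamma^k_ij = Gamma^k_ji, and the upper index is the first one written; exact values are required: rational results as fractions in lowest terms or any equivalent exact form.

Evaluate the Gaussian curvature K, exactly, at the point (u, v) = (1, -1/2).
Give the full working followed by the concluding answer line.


E = 37/36, F = -5/9, G = 109/9, EG - F^2 = 437/36 at the point
E_u = 0, E_v = -2/9, F_u = -1/9, F_v = 65/18, G_u = 40/9, G_v = -500/9
E_vv = 4/3, F_uv = 2/3, G_uu = 8/9
The intrinsic route: Brioschi's K = (det M1 - det M2)/(EG - F^2)^2.
M1 = [[-E_vv/2 + F_uv - G_uu/2, E_u/2, F_u - E_v/2], [F_v - G_u/2, E, F], [G_v/2, F, G]] = [[-4/9, 0, 0], [25/18, 37/36, -5/9], [-250/9, -5/9, 109/9]]; det M1 = -437/81
M2 = [[0, E_v/2, G_u/2], [E_v/2, E, F], [G_u/2, F, G]] = [[0, -1/9, 20/9], [-1/9, 37/36, -5/9], [20/9, -5/9, 109/9]]; det M2 = -401/81
det M1 - det M2 = -4/9; K = -4/9 / (437/36)^2 = -576/190969

Answer: K = -576/190969


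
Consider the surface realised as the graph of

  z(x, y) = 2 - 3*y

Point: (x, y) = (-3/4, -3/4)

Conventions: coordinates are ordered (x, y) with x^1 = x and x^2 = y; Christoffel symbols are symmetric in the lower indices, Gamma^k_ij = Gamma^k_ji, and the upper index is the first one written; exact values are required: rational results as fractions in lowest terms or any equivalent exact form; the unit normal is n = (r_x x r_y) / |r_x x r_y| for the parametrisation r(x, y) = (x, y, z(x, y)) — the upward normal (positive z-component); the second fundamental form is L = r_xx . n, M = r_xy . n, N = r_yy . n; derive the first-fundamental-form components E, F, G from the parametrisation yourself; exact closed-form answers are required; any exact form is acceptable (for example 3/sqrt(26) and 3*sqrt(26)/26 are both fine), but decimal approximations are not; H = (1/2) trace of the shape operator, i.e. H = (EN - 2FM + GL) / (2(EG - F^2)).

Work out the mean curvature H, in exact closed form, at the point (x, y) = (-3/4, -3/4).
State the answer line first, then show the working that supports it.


Answer: H = 0

z_x = 0, z_y = -3, z_xx = 0, z_xy = 0, z_yy = 0
E = 1, F = 0, G = 10; answer radicand W^2 = 10
unnormalised second-form numerators: l = 0, m = 0, n = 0; L = l/sqrt(10), and similarly M = m/sqrt(W^2), N = n/sqrt(W^2)
H = (E*n - 2*F*m + G*l) / (2*(EG - F^2)*sqrt(W^2)); E*n - 2*F*m + G*l = 0, EG - F^2 = 10, so H = (0)/sqrt(10)


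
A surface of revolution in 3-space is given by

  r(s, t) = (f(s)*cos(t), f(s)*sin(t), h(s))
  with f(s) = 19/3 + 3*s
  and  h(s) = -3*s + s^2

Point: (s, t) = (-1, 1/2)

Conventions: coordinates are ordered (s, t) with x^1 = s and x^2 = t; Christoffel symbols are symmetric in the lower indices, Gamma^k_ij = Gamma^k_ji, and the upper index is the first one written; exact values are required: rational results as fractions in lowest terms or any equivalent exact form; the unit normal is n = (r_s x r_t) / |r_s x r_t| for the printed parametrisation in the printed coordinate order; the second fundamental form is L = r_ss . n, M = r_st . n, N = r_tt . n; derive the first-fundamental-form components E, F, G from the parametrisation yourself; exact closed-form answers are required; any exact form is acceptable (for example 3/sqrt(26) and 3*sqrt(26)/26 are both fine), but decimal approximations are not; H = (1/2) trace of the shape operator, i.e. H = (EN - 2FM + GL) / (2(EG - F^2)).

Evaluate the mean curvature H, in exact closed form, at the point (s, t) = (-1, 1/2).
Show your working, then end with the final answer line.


f = 10/3, f' = 3, f'' = 0, h' = -5, h'' = 2
E = 34, F = 0, G = 100/9; answer radicand W^2 = 34
unnormalised second-form numerators: l = 6, m = 0, n = -50/3; L = l/sqrt(34), and similarly M = m/sqrt(W^2), N = n/sqrt(W^2)
H = (E*n - 2*F*m + G*l) / (2*(EG - F^2)*sqrt(W^2)); E*n - 2*F*m + G*l = -500, EG - F^2 = 3400/9, so H = (-45/68)/sqrt(34)

Answer: H = -45*sqrt(34)/2312


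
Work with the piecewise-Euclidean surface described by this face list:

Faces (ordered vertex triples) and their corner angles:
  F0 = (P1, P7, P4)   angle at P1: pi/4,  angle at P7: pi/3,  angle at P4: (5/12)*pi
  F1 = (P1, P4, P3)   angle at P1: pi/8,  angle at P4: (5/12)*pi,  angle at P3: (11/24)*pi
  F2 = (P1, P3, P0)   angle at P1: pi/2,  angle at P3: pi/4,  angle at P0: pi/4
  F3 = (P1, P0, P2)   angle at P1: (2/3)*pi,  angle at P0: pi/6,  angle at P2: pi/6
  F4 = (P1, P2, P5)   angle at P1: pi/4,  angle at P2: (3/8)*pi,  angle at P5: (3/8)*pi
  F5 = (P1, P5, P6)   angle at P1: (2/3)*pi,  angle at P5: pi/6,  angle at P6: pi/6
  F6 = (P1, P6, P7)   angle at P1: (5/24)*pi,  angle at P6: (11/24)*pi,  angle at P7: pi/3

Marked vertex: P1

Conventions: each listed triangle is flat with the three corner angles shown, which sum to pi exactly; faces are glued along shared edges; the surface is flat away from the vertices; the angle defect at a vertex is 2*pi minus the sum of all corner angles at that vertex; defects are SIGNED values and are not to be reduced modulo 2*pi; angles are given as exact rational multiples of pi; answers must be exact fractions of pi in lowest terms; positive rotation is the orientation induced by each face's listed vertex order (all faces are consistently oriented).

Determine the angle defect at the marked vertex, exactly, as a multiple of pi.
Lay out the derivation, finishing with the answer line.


Sum of corner angles at P1: (8/3)*pi
defect = 2*pi - (8/3)*pi

Answer: defect(P1) = (-2/3)*pi


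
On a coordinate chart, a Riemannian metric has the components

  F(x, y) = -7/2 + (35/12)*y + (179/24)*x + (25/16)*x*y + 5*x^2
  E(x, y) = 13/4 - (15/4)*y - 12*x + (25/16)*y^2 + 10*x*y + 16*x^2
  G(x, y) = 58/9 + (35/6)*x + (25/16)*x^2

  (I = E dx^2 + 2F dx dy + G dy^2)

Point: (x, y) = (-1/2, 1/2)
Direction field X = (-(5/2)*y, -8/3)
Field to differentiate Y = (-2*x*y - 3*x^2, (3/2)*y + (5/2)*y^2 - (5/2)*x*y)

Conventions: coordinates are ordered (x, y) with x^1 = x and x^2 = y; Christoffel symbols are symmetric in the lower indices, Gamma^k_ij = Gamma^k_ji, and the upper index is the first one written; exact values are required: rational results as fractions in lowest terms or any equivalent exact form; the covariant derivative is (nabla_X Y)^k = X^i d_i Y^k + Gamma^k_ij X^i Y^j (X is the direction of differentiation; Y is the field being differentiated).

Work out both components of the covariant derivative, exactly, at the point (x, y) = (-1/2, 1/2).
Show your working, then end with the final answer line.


E = 593/64, F = -943/192, G = 2257/576 at the point
E_x = -23, E_y = -115/16, F_x = 311/96, F_y = 205/96, G_x = 205/48, G_y = 0
EG - F^2 = 3509/288;  g^inv = (288/3509) * [[2257/576, 943/192], [943/192, 593/64]]
first-kind symbols [ij,l] = (1/2)(d_i g_jl + d_j g_il - d_l g_ij): [xx,x] = E_x/2 = -23/2, [xx,y] = F_x - E_y/2 = 41/6, [xy,x] = E_y/2 = -115/32, [xy,y] = G_x/2 = 205/96, [yy,x] = F_y - G_x/2 = 0, [yy,y] = G_y/2 = 0
Gamma^x_ij = (G*[ij,x] - F*[ij,y])/(EG - F^2), Gamma^y_ij = (E*[ij,y] - F*[ij,x])/(EG - F^2)
Gamma_xxx = -3312/3509, Gamma_xxy = -1035/3509, Gamma_xyy = 0, Gamma_yxx = 1968/3509, Gamma_yxy = 615/3509, Gamma_yyy = 0
X = (-5/4, -8/3), Y = (-1/4, 2) at the point

Answer: (nabla_X Y)^x = -51802/10527, (nabla_X Y)^y = -706491/56144


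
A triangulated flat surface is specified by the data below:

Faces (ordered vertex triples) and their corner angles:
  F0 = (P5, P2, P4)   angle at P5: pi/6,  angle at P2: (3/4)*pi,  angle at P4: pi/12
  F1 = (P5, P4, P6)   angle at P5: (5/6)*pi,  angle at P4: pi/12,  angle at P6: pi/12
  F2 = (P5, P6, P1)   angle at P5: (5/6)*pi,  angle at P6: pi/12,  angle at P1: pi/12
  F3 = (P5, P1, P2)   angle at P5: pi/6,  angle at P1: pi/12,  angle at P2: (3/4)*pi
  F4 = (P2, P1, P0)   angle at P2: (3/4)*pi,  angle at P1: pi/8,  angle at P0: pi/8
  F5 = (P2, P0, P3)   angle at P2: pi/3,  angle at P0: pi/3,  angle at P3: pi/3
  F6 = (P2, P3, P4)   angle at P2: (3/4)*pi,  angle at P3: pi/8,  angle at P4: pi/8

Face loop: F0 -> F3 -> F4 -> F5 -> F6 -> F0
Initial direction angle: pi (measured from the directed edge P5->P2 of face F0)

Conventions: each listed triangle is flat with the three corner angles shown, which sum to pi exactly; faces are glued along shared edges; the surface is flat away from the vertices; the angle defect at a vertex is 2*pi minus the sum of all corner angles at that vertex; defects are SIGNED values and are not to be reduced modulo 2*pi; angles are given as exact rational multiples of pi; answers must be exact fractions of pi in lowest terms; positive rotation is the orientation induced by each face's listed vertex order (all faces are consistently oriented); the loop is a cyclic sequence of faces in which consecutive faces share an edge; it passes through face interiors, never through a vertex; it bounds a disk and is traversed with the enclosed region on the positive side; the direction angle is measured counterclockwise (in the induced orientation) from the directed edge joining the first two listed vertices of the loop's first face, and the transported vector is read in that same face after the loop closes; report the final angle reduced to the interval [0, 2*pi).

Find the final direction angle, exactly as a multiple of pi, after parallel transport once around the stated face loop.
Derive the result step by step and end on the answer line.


enclosed vertex P2: corner angles sum to (10/3)*pi, defect = 2*pi - (10/3)*pi = (-4/3)*pi
adding the enclosed defects to the starting angle (mod 2*pi, induced orientation) gives the holonomy
final angle = pi - (4/3)*pi = (5/3)*pi (mod 2*pi)

Answer: final direction angle = (5/3)*pi


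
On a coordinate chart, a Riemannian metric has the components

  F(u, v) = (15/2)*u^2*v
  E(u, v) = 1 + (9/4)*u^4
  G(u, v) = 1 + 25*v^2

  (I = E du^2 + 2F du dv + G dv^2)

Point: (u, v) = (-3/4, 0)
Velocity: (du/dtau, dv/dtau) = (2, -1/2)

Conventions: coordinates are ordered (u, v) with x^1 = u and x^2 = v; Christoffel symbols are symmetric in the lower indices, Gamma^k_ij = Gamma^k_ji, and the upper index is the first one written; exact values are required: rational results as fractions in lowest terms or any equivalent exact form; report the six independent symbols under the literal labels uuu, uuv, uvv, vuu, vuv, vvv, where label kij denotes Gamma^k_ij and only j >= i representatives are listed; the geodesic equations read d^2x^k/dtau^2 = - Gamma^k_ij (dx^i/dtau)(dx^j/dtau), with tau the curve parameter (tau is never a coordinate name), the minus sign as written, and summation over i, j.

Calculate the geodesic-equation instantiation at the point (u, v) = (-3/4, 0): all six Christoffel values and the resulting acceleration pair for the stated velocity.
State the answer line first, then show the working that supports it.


Answer: Gamma_uuu = -1944/1753, Gamma_uuv = 0, Gamma_uvv = 4320/1753, Gamma_vuu = 0, Gamma_vuv = 0, Gamma_vvv = 0; accelerations (d^2u/dtau^2, d^2v/dtau^2) = (6696/1753, 0)

E = 1753/1024, F = 0, G = 1 at the point
E_u = -243/64, E_v = 0, F_u = 0, F_v = 135/32, G_u = 0, G_v = 0
EG - F^2 = 1753/1024;  g^inv = (1024/1753) * [[1, 0], [0, 1753/1024]]
first-kind symbols [ij,l] = (1/2)(d_i g_jl + d_j g_il - d_l g_ij): [uu,u] = E_u/2 = -243/128, [uu,v] = F_u - E_v/2 = 0, [uv,u] = E_v/2 = 0, [uv,v] = G_u/2 = 0, [vv,u] = F_v - G_u/2 = 135/32, [vv,v] = G_v/2 = 0
Gamma^u_ij = (G*[ij,u] - F*[ij,v])/(EG - F^2), Gamma^v_ij = (E*[ij,v] - F*[ij,u])/(EG - F^2)
Gamma_uuu = -1944/1753, Gamma_uuv = 0, Gamma_uvv = 4320/1753, Gamma_vuu = 0, Gamma_vuv = 0, Gamma_vvv = 0
d^2u/dtau^2 = -(Gamma_uuu*(2)^2 + 2*Gamma_uuv*(2)*(-1/2) + Gamma_uvv*(-1/2)^2) = 6696/1753
d^2v/dtau^2 = -(Gamma_vuu*(2)^2 + 2*Gamma_vuv*(2)*(-1/2) + Gamma_vvv*(-1/2)^2) = 0


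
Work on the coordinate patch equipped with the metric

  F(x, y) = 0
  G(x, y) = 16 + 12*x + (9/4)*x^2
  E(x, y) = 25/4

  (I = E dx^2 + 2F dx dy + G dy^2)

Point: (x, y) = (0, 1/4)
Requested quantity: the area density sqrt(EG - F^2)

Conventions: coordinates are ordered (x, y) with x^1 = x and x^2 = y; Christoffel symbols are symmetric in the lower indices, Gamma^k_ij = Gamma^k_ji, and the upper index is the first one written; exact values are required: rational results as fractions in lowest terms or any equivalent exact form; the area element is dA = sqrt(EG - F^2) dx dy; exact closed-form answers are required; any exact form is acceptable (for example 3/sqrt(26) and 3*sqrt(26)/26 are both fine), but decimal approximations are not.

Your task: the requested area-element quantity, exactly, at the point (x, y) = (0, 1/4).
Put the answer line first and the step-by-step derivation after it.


Answer: sqrt(EG - F^2) = 10

E = 25/4, F = 0, G = 16; EG - F^2 = 100


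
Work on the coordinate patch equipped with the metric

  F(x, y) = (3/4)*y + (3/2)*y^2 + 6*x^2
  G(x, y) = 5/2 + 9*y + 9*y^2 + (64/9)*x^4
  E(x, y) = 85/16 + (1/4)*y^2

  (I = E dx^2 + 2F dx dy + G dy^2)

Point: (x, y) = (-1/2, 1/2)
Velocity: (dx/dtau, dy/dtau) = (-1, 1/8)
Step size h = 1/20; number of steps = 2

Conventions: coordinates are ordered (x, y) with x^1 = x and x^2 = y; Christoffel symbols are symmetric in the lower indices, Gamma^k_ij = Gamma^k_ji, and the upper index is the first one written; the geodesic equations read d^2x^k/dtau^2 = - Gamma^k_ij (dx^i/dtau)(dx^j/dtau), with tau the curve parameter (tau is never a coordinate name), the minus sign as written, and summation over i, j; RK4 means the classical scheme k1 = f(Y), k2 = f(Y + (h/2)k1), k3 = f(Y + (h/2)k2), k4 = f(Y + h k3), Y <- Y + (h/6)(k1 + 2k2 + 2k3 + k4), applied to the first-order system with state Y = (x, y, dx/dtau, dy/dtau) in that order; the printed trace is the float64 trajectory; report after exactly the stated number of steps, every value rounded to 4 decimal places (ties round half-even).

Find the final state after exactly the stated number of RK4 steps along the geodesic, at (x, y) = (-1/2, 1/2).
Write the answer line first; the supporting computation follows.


Answer: x = -0.6016, y = 0.5158, dx/dtau = -1.0343, dy/dtau = 0.1930

f(Y) = (dx/dtau, dy/dtau, -Gamma^x_ij Y'^i Y'^j, -Gamma^y_ij Y'^i Y'^j) with the Gammas evaluated at the stage position; h = 0.050000; intermediate values shown to 6 dp
step 0: x = -0.5000, y = 0.5000, dx/dtau = -1.0000, dy/dtau = 0.1250
step 1:
  k1: at (x, y) = (-0.500000, 0.500000), (dx/dtau, dy/dtau) = (-1.000000, 0.125000); Gamma_xxx = 0.292937, Gamma_xxy = 0.110783, Gamma_xyy = 0.399554, Gamma_yxx = -0.699793, Gamma_yxy = -0.209093, Gamma_yyy = 0.835634; k1 = (-1.000000, 0.125000, -0.271484, 0.634463)
  k2: at (x, y) = (-0.525000, 0.503125), (dx/dtau, dy/dtau) = (-1.006787, 0.140862); Gamma_xxx = 0.328754, Gamma_xxy = 0.131575, Gamma_xyy = 0.440277, Gamma_yxx = -0.733082, Gamma_yxy = -0.241221, Gamma_yyy = 0.809085; k2 = (-1.006787, 0.140862, -0.304649, 0.658594)
  k3: at (x, y) = (-0.525170, 0.503522), (dx/dtau, dy/dtau) = (-1.007616, 0.141465); Gamma_xxx = 0.328896, Gamma_xxy = 0.131710, Gamma_xyy = 0.440789, Gamma_yxx = -0.732814, Gamma_yxy = -0.241291, Gamma_yyy = 0.808589; k3 = (-1.007616, 0.141465, -0.305198, 0.659050)
  k4: at (x, y) = (-0.550381, 0.507073), (dx/dtau, dy/dtau) = (-1.015260, 0.157952); Gamma_xxx = 0.368004, Gamma_xxy = 0.156538, Gamma_xyy = 0.489845, Gamma_yxx = -0.765888, Gamma_yxy = -0.276718, Gamma_yyy = 0.777460; k4 = (-1.015260, 0.157952, -0.341336, 0.681294)
  Y <- Y + (h/6)(k1 + 2k2 + 2k3 + k4): x = -0.5504, y = 0.5071, dx/dtau = -1.0153, dy/dtau = 0.1579
step 2:
  k1: at (x, y) = (-0.550367, 0.507063), (dx/dtau, dy/dtau) = (-1.015271, 0.157925); Gamma_xxx = 0.367985, Gamma_xxy = 0.156524, Gamma_xyy = 0.489812, Gamma_yxx = -0.765881, Gamma_yxy = -0.276702, Gamma_yyy = 0.777484; k1 = (-1.015271, 0.157925, -0.341332, 0.681330)
  k2: at (x, y) = (-0.575749, 0.511012), (dx/dtau, dy/dtau) = (-1.023804, 0.174959); Gamma_xxx = 0.410488, Gamma_xxy = 0.185928, Gamma_xyy = 0.548296, Gamma_yxx = -0.798703, Gamma_yxy = -0.315545, Gamma_yyy = 0.741267; k2 = (-1.023804, 0.174959, -0.380439, 0.701447)
  k3: at (x, y) = (-0.575962, 0.511437), (dx/dtau, dy/dtau) = (-1.024782, 0.175462); Gamma_xxx = 0.410700, Gamma_xxy = 0.186152, Gamma_xyy = 0.549059, Gamma_yxx = -0.798423, Gamma_yxy = -0.315670, Gamma_yyy = 0.740659; k3 = (-1.024782, 0.175462, -0.381268, 0.702163)
  k4: at (x, y) = (-0.601606, 0.515836), (dx/dtau, dy/dtau) = (-1.034334, 0.193034); Gamma_xxx = 0.456916, Gamma_xxy = 0.220940, Gamma_xyy = 0.618770, Gamma_yxx = -0.831001, Gamma_yxy = -0.358224, Gamma_yyy = 0.698499; k4 = (-1.034334, 0.193034, -0.423661, 0.719970)
  Y <- Y + (h/6)(k1 + 2k2 + 2k3 + k4): x = -0.6016, y = 0.5158, dx/dtau = -1.0343, dy/dtau = 0.1930


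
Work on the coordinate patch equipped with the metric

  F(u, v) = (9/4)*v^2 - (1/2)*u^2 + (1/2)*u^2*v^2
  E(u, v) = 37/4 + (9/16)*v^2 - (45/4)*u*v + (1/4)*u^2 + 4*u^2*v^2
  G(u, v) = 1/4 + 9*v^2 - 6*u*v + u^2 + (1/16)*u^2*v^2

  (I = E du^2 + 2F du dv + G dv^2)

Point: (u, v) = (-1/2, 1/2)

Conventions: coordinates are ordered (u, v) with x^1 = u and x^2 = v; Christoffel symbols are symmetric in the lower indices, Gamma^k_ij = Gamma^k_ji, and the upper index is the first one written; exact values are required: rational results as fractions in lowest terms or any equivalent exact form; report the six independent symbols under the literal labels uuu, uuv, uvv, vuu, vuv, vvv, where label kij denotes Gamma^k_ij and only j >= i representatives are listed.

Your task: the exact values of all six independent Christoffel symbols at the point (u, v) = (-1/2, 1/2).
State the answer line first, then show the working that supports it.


Answer: Gamma_uuu = -71620/289563, Gamma_uuv = 88630/289563, Gamma_uvv = 172883/579126, Gamma_vuu = -211208/289563, Gamma_vuv = -146438/289563, Gamma_vvv = 133142/96521

E = 801/64, F = 15/32, G = 1089/256 at the point
E_u = -55/8, E_v = 115/16, F_u = 3/8, F_v = 19/8, G_u = -257/64, G_v = 769/64
EG - F^2 = 868689/16384;  g^inv = (16384/868689) * [[1089/256, -15/32], [-15/32, 801/64]]
first-kind symbols [ij,l] = (1/2)(d_i g_jl + d_j g_il - d_l g_ij): [uu,u] = E_u/2 = -55/16, [uu,v] = F_u - E_v/2 = -103/32, [uv,u] = E_v/2 = 115/32, [uv,v] = G_u/2 = -257/128, [vv,u] = F_v - G_u/2 = 561/128, [vv,v] = G_v/2 = 769/128
Gamma^u_ij = (G*[ij,u] - F*[ij,v])/(EG - F^2), Gamma^v_ij = (E*[ij,v] - F*[ij,u])/(EG - F^2)


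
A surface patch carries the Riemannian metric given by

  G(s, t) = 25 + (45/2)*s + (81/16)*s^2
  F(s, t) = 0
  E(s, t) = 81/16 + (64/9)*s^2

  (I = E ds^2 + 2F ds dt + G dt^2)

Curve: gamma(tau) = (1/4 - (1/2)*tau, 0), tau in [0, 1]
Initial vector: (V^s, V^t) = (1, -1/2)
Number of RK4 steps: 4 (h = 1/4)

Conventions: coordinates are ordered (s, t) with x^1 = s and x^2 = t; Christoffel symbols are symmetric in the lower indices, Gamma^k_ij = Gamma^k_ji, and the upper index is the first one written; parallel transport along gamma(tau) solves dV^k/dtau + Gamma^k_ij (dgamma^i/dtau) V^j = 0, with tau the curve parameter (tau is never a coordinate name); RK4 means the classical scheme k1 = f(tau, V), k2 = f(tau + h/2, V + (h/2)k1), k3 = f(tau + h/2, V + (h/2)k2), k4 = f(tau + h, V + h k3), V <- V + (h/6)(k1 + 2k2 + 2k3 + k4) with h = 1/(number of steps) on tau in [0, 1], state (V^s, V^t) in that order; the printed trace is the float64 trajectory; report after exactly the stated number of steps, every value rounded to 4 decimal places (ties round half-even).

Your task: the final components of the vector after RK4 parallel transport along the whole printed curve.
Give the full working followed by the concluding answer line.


gamma'(tau) = (-1/2, 0); f(tau, V)^k = -Gamma^k_ij(gamma(tau)) gamma'^i(tau) V^j; h = 1/4; intermediate values shown to 6 dp
curve data and Christoffel symbols at the stage parameters:
  tau = 0.000000: gamma = (0.250000, 0.000000), gamma' = (-0.500000, 0.000000); Gamma_sss = 0.322825, Gamma_sst = 0.000000, Gamma_stt = -2.272699, Gamma_tss = 0.000000, Gamma_tst = 0.404494, Gamma_ttt = 0.000000
  tau = 0.125000: gamma = (0.187500, 0.000000), gamma' = (-0.500000, 0.000000); Gamma_sss = 0.250980, Gamma_sst = 0.000000, Gamma_stt = -2.296324, Gamma_tss = 0.000000, Gamma_tst = 0.414986, Gamma_ttt = 0.000000
  tau = 0.250000: gamma = (0.125000, 0.000000), gamma' = (-0.500000, 0.000000); Gamma_sss = 0.171812, Gamma_sst = 0.000000, Gamma_stt = -2.296812, Gamma_tss = 0.000000, Gamma_tst = 0.426036, Gamma_ttt = 0.000000
  tau = 0.375000: gamma = (0.062500, 0.000000), gamma' = (-0.500000, 0.000000); Gamma_sss = 0.087312, Gamma_sst = 0.000000, Gamma_stt = -2.272254, Gamma_tss = 0.000000, Gamma_tst = 0.437690, Gamma_ttt = 0.000000
  tau = 0.500000: gamma = (0.000000, 0.000000), gamma' = (-0.500000, 0.000000); Gamma_sss = 0.000000, Gamma_sst = 0.000000, Gamma_stt = -2.222222, Gamma_tss = 0.000000, Gamma_tst = 0.450000, Gamma_ttt = 0.000000
  tau = 0.625000: gamma = (-0.062500, 0.000000), gamma' = (-0.500000, 0.000000); Gamma_sss = -0.087312, Gamma_sst = 0.000000, Gamma_stt = -2.147937, Gamma_tss = 0.000000, Gamma_tst = 0.463023, Gamma_ttt = 0.000000
  tau = 0.750000: gamma = (-0.125000, 0.000000), gamma' = (-0.500000, 0.000000); Gamma_sss = -0.171812, Gamma_sst = 0.000000, Gamma_stt = -2.052181, Gamma_tss = 0.000000, Gamma_tst = 0.476821, Gamma_ttt = 0.000000
  tau = 0.875000: gamma = (-0.187500, 0.000000), gamma' = (-0.500000, 0.000000); Gamma_sss = -0.250980, Gamma_sst = 0.000000, Gamma_stt = -1.938971, Gamma_tss = 0.000000, Gamma_tst = 0.491468, Gamma_ttt = 0.000000
  tau = 1.000000: gamma = (-0.250000, 0.000000), gamma' = (-0.500000, 0.000000); Gamma_sss = -0.322825, Gamma_sst = 0.000000, Gamma_stt = -1.813052, Gamma_tss = 0.000000, Gamma_tst = 0.507042, Gamma_ttt = 0.000000
step 0: V^s = 1.0000, V^t = -0.5000
step 1: k1 = (0.161412, -0.101124), k2 = (0.128022, -0.106369), k3 = (0.127498, -0.106505), k4 = (0.088644, -0.112181); V <- V + (h/6)(k1 + 2k2 + 2k3 + k4): V^s = 1.0317, V^t = -0.5266
step 2: k1 = (0.088630, -0.112181), k2 = (0.045524, -0.118319), k3 = (0.045289, -0.118486), k4 = (0.000000, -0.125156); V <- V + (h/6)(k1 + 2k2 + 2k3 + k4): V^s = 1.0430, V^t = -0.5563
step 3: k1 = (0.000000, -0.125156), k2 = (-0.045532, -0.132400), k3 = (-0.045284, -0.132610), k4 = (-0.088625, -0.140520); V <- V + (h/6)(k1 + 2k2 + 2k3 + k4): V^s = 1.0317, V^t = -0.5894
step 4: k1 = (-0.088630, -0.140520), k2 = (-0.128080, -0.149153), k3 = (-0.127461, -0.149418), k4 = (-0.161388, -0.158897); V <- V + (h/6)(k1 + 2k2 + 2k3 + k4): V^s = 1.0000, V^t = -0.6268

Answer: V^s = 1.0000, V^t = -0.6268
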